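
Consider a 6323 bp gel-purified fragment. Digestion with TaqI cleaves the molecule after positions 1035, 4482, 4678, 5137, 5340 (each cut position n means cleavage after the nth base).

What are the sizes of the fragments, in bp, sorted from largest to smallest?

Linear molecule, 5 cuts → 6 fragments:
  1035 − 0 = 1035 bp
  4482 − 1035 = 3447 bp
  4678 − 4482 = 196 bp
  5137 − 4678 = 459 bp
  5340 − 5137 = 203 bp
  6323 − 5340 = 983 bp
Sorted largest to smallest: 3447, 1035, 983, 459, 203, 196 bp.

3447, 1035, 983, 459, 203, 196 bp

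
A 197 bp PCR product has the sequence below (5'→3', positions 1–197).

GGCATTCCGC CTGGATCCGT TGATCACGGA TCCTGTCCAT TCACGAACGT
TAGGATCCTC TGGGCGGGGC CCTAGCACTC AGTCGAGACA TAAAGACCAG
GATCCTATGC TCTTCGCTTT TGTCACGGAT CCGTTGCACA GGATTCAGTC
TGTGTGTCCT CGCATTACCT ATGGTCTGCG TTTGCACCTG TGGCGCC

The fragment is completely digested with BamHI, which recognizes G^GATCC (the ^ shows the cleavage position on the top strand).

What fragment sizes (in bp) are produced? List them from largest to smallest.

70, 47, 27, 25, 15, 13 bp

BamHI sites (GGATCC) start at positions 13, 28, 53, 100, 127.
BamHI cuts after the first base of each site, so after positions 13, 28, 53, 100, 127.
Linear molecule, 5 cuts → 6 fragments:
  1–13 → 13 bp
  14–28 → 15 bp
  29–53 → 25 bp
  54–100 → 47 bp
  101–127 → 27 bp
  128–197 → 70 bp
Sorted largest to smallest: 70, 47, 27, 25, 15, 13 bp.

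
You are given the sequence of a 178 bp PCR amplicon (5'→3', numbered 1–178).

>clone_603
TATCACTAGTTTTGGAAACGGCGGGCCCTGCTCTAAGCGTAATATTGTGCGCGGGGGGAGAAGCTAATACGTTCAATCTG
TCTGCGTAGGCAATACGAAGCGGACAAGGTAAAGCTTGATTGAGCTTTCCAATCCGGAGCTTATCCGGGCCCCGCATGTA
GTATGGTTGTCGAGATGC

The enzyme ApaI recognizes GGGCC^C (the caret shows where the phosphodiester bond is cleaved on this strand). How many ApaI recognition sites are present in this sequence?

2

GGGCCC occurs starting at positions 23, 147.
ApaI cuts at 2 sites.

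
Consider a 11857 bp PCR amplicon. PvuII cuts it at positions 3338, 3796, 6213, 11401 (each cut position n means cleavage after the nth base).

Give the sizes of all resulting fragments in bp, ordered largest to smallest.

Linear molecule, 4 cuts → 5 fragments:
  3338 − 0 = 3338 bp
  3796 − 3338 = 458 bp
  6213 − 3796 = 2417 bp
  11401 − 6213 = 5188 bp
  11857 − 11401 = 456 bp
Sorted largest to smallest: 5188, 3338, 2417, 458, 456 bp.

5188, 3338, 2417, 458, 456 bp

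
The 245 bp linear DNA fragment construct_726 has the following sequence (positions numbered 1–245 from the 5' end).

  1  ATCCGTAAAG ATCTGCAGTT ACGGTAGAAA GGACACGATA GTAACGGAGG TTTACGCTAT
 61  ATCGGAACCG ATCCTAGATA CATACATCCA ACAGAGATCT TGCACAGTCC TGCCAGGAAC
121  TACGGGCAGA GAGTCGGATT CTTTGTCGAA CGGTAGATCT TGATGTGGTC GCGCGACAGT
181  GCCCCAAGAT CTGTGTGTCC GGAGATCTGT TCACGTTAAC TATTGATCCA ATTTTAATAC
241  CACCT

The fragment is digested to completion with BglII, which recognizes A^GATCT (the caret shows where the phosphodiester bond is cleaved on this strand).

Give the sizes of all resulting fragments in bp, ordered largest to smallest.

BglII sites (AGATCT) start at positions 9, 95, 155, 187, 203.
BglII cuts after the first base of each site, so after positions 9, 95, 155, 187, 203.
Linear molecule, 5 cuts → 6 fragments:
  1–9 → 9 bp
  10–95 → 86 bp
  96–155 → 60 bp
  156–187 → 32 bp
  188–203 → 16 bp
  204–245 → 42 bp
Sorted largest to smallest: 86, 60, 42, 32, 16, 9 bp.

86, 60, 42, 32, 16, 9 bp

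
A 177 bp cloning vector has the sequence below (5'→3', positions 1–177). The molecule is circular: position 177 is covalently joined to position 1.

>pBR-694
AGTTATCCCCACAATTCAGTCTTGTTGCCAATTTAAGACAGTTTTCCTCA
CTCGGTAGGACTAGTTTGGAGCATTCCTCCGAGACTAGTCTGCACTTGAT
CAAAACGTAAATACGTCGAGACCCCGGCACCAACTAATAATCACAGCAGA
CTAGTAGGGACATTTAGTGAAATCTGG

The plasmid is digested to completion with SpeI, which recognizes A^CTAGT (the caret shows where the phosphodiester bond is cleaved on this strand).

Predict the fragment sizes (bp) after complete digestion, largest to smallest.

SpeI sites (ACTAGT) start at positions 60, 84, 150.
SpeI cuts after the first base of each site, so after positions 60, 84, 150.
Circular molecule, 3 cuts → 3 fragments:
  61–84 → 24 bp
  85–150 → 66 bp
  151–177 then 1–60 → 27 + 60 = 87 bp
Sorted largest to smallest: 87, 66, 24 bp.

87, 66, 24 bp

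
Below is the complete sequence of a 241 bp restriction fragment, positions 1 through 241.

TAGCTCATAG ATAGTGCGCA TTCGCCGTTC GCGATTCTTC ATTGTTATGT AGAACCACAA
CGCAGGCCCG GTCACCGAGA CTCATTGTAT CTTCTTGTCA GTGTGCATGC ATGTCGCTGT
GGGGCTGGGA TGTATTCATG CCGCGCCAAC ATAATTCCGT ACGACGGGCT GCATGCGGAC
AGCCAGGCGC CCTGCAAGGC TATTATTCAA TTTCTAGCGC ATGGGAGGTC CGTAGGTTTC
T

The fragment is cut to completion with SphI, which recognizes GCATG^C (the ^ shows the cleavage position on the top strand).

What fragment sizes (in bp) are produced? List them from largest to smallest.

109, 66, 66 bp

SphI sites (GCATGC) start at positions 105, 171.
SphI cuts after base 5 of each site (before the last base), so after positions 109, 175.
Linear molecule, 2 cuts → 3 fragments:
  1–109 → 109 bp
  110–175 → 66 bp
  176–241 → 66 bp
Sorted largest to smallest: 109, 66, 66 bp.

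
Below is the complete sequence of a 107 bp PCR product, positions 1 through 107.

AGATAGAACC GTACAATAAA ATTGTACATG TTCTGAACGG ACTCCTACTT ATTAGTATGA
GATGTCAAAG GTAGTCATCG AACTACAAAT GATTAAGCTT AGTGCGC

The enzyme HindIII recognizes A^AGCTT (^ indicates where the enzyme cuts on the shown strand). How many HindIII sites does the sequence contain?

1

AAGCTT occurs starting at position 95.
HindIII cuts at 1 site.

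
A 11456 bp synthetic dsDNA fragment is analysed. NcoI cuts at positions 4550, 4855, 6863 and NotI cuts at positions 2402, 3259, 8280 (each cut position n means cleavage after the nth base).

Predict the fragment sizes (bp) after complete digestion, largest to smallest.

Combined cut positions (sorted): 2402, 3259, 4550, 4855, 6863, 8280.
Linear molecule, 6 cuts → 7 fragments:
  2402 − 0 = 2402 bp
  3259 − 2402 = 857 bp
  4550 − 3259 = 1291 bp
  4855 − 4550 = 305 bp
  6863 − 4855 = 2008 bp
  8280 − 6863 = 1417 bp
  11456 − 8280 = 3176 bp
Sorted largest to smallest: 3176, 2402, 2008, 1417, 1291, 857, 305 bp.

3176, 2402, 2008, 1417, 1291, 857, 305 bp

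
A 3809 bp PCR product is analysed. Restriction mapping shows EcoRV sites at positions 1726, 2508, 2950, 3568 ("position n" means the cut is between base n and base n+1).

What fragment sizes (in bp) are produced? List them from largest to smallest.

Linear molecule, 4 cuts → 5 fragments:
  1726 − 0 = 1726 bp
  2508 − 1726 = 782 bp
  2950 − 2508 = 442 bp
  3568 − 2950 = 618 bp
  3809 − 3568 = 241 bp
Sorted largest to smallest: 1726, 782, 618, 442, 241 bp.

1726, 782, 618, 442, 241 bp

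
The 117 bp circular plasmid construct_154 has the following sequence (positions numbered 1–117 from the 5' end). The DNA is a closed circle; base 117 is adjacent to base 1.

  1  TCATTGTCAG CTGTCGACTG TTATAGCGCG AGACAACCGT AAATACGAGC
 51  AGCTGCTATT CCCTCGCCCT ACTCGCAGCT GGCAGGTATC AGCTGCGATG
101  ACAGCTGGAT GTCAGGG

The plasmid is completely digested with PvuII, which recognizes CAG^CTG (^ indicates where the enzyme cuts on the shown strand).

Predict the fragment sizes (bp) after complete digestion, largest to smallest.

42, 26, 23, 14, 12 bp

PvuII sites (CAGCTG) start at positions 8, 50, 76, 90, 102.
PvuII cuts after base 3 of each site, so after positions 10, 52, 78, 92, 104.
Circular molecule, 5 cuts → 5 fragments:
  11–52 → 42 bp
  53–78 → 26 bp
  79–92 → 14 bp
  93–104 → 12 bp
  105–117 then 1–10 → 13 + 10 = 23 bp
Sorted largest to smallest: 42, 26, 23, 14, 12 bp.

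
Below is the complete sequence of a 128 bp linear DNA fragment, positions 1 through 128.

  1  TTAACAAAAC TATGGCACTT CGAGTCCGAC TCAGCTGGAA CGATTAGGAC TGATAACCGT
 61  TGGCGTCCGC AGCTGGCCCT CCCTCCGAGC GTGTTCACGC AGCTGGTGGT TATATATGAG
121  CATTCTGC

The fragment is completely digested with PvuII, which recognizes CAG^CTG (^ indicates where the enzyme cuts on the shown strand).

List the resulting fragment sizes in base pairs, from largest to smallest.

38, 34, 30, 26 bp

PvuII sites (CAGCTG) start at positions 32, 70, 100.
PvuII cuts after base 3 of each site, so after positions 34, 72, 102.
Linear molecule, 3 cuts → 4 fragments:
  1–34 → 34 bp
  35–72 → 38 bp
  73–102 → 30 bp
  103–128 → 26 bp
Sorted largest to smallest: 38, 34, 30, 26 bp.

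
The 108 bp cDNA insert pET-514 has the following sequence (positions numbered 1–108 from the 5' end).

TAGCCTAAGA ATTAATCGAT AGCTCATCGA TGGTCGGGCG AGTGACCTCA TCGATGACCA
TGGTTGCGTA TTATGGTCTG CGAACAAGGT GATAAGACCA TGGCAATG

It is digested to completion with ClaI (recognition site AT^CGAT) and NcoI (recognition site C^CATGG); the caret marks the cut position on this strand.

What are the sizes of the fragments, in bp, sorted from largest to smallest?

ClaI sites (ATCGAT) start at positions 15, 26, 50.
ClaI cuts after base 2 of each site, so after positions 16, 27, 51.
NcoI sites (CCATGG) start at positions 58, 98.
NcoI cuts after the first base of each site, so after positions 58, 98.
Combined cut positions: 16, 27, 51, 58, 98.
Linear molecule, 5 cuts → 6 fragments:
  1–16 → 16 bp
  17–27 → 11 bp
  28–51 → 24 bp
  52–58 → 7 bp
  59–98 → 40 bp
  99–108 → 10 bp
Sorted largest to smallest: 40, 24, 16, 11, 10, 7 bp.

40, 24, 16, 11, 10, 7 bp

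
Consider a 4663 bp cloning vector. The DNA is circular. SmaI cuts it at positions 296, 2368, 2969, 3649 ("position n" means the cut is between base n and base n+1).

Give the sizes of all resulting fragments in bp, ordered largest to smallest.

2072, 1310, 680, 601 bp

Circular molecule, 4 cuts → 4 fragments:
  2368 − 296 = 2072 bp
  2969 − 2368 = 601 bp
  3649 − 2969 = 680 bp
  wrap: 4663 − 3649 + 296 = 1310 bp
Sorted largest to smallest: 2072, 1310, 680, 601 bp.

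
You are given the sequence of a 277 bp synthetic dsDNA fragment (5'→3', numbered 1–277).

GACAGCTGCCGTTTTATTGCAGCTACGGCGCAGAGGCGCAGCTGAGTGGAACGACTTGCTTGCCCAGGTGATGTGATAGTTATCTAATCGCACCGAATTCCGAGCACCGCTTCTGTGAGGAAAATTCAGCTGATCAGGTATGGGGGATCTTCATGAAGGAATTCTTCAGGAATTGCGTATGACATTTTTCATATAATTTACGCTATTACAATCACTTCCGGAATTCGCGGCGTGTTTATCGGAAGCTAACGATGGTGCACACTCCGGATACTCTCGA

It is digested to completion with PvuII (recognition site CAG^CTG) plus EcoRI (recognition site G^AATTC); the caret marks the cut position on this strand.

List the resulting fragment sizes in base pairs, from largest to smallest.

62, 56, 54, 36, 34, 30, 5 bp

PvuII sites (CAGCTG) start at positions 3, 39, 127.
PvuII cuts after base 3 of each site, so after positions 5, 41, 129.
EcoRI sites (GAATTC) start at positions 95, 159, 221.
EcoRI cuts after the first base of each site, so after positions 95, 159, 221.
Combined cut positions: 5, 41, 95, 129, 159, 221.
Linear molecule, 6 cuts → 7 fragments:
  1–5 → 5 bp
  6–41 → 36 bp
  42–95 → 54 bp
  96–129 → 34 bp
  130–159 → 30 bp
  160–221 → 62 bp
  222–277 → 56 bp
Sorted largest to smallest: 62, 56, 54, 36, 34, 30, 5 bp.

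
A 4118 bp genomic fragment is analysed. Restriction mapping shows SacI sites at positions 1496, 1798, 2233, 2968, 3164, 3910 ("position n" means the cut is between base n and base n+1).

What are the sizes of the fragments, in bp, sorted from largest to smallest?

1496, 746, 735, 435, 302, 208, 196 bp

Linear molecule, 6 cuts → 7 fragments:
  1496 − 0 = 1496 bp
  1798 − 1496 = 302 bp
  2233 − 1798 = 435 bp
  2968 − 2233 = 735 bp
  3164 − 2968 = 196 bp
  3910 − 3164 = 746 bp
  4118 − 3910 = 208 bp
Sorted largest to smallest: 1496, 746, 735, 435, 302, 208, 196 bp.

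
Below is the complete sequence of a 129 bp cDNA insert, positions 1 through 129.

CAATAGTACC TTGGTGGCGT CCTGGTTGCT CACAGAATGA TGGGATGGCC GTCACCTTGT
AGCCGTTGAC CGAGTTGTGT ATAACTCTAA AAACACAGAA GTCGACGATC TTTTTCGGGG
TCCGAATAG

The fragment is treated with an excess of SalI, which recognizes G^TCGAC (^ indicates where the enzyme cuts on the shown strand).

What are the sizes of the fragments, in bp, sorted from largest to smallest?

101, 28 bp

The SalI site (GTCGAC) starts at position 101.
SalI cuts after the first base of each site, so after position 101.
Linear molecule, 1 cut → 2 fragments:
  1–101 → 101 bp
  102–129 → 28 bp
Sorted largest to smallest: 101, 28 bp.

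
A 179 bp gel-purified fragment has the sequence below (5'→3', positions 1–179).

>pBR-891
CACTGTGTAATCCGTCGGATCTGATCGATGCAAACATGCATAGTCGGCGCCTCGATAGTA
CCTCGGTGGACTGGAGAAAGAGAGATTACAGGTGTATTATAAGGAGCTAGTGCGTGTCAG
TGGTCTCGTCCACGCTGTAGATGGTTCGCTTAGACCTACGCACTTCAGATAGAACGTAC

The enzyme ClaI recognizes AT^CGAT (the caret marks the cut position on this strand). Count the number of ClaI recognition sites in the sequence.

ATCGAT occurs starting at position 24.
ClaI cuts at 1 site.

1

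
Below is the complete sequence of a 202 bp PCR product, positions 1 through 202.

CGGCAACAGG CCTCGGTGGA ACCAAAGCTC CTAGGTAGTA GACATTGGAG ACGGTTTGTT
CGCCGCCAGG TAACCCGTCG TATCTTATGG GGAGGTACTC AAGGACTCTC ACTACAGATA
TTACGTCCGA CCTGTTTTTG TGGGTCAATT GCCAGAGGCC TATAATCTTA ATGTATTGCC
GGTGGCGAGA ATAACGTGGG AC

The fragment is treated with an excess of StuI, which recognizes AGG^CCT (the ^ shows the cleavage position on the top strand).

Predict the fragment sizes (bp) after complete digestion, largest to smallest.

148, 44, 10 bp

StuI sites (AGGCCT) start at positions 8, 156.
StuI cuts after base 3 of each site, so after positions 10, 158.
Linear molecule, 2 cuts → 3 fragments:
  1–10 → 10 bp
  11–158 → 148 bp
  159–202 → 44 bp
Sorted largest to smallest: 148, 44, 10 bp.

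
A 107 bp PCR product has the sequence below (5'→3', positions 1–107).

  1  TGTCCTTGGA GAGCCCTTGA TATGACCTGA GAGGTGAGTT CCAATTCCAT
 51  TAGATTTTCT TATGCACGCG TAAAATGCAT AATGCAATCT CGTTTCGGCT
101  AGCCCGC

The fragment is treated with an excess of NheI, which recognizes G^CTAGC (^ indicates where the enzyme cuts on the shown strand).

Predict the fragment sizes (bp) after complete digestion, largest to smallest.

98, 9 bp

The NheI site (GCTAGC) starts at position 98.
NheI cuts after the first base of each site, so after position 98.
Linear molecule, 1 cut → 2 fragments:
  1–98 → 98 bp
  99–107 → 9 bp
Sorted largest to smallest: 98, 9 bp.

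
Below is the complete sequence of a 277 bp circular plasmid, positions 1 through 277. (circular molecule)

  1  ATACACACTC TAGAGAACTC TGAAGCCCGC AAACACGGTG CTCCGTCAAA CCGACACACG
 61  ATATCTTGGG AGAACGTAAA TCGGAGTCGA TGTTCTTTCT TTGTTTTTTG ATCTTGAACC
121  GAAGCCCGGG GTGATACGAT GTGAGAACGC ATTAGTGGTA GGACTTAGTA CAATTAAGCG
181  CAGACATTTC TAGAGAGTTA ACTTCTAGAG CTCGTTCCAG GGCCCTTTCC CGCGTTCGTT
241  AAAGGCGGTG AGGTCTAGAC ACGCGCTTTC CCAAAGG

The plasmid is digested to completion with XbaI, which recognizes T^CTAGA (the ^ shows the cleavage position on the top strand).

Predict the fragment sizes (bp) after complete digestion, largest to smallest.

180, 50, 32, 15 bp

XbaI sites (TCTAGA) start at positions 9, 189, 204, 254.
XbaI cuts after the first base of each site, so after positions 9, 189, 204, 254.
Circular molecule, 4 cuts → 4 fragments:
  10–189 → 180 bp
  190–204 → 15 bp
  205–254 → 50 bp
  255–277 then 1–9 → 23 + 9 = 32 bp
Sorted largest to smallest: 180, 50, 32, 15 bp.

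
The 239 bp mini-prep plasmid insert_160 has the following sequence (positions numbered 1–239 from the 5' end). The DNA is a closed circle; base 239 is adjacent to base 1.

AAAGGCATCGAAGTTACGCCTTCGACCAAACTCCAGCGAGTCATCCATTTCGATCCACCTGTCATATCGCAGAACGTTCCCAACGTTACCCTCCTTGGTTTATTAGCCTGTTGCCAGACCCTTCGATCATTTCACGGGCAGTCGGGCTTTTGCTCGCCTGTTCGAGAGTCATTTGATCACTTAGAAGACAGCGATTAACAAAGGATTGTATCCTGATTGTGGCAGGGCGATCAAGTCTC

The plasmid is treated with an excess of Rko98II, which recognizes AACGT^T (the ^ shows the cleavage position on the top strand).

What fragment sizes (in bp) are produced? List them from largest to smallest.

230, 9 bp

Rko98II sites (AACGTT) start at positions 73, 82.
Rko98II cuts after base 5 of each site (before the last base), so after positions 77, 86.
Circular molecule, 2 cuts → 2 fragments:
  78–86 → 9 bp
  87–239 then 1–77 → 153 + 77 = 230 bp
Sorted largest to smallest: 230, 9 bp.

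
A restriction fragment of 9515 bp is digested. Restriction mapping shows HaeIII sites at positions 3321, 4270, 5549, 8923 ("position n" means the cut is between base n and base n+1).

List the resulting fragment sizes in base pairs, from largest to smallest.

Linear molecule, 4 cuts → 5 fragments:
  3321 − 0 = 3321 bp
  4270 − 3321 = 949 bp
  5549 − 4270 = 1279 bp
  8923 − 5549 = 3374 bp
  9515 − 8923 = 592 bp
Sorted largest to smallest: 3374, 3321, 1279, 949, 592 bp.

3374, 3321, 1279, 949, 592 bp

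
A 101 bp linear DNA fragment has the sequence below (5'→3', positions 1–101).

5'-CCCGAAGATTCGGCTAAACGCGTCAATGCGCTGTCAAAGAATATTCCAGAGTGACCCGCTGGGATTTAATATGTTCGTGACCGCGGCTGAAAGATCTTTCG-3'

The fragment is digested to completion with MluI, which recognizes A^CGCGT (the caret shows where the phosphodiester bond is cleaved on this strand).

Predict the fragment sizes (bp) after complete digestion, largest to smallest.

83, 18 bp

The MluI site (ACGCGT) starts at position 18.
MluI cuts after the first base of each site, so after position 18.
Linear molecule, 1 cut → 2 fragments:
  1–18 → 18 bp
  19–101 → 83 bp
Sorted largest to smallest: 83, 18 bp.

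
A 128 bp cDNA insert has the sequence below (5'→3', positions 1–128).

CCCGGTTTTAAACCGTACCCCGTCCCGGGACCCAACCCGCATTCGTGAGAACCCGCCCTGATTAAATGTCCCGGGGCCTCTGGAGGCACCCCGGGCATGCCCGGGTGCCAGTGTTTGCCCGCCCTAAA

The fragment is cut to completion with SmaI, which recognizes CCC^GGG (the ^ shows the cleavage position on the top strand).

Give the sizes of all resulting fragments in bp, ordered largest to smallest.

46, 26, 26, 20, 10 bp

SmaI sites (CCCGGG) start at positions 24, 70, 90, 100.
SmaI cuts after base 3 of each site, so after positions 26, 72, 92, 102.
Linear molecule, 4 cuts → 5 fragments:
  1–26 → 26 bp
  27–72 → 46 bp
  73–92 → 20 bp
  93–102 → 10 bp
  103–128 → 26 bp
Sorted largest to smallest: 46, 26, 26, 20, 10 bp.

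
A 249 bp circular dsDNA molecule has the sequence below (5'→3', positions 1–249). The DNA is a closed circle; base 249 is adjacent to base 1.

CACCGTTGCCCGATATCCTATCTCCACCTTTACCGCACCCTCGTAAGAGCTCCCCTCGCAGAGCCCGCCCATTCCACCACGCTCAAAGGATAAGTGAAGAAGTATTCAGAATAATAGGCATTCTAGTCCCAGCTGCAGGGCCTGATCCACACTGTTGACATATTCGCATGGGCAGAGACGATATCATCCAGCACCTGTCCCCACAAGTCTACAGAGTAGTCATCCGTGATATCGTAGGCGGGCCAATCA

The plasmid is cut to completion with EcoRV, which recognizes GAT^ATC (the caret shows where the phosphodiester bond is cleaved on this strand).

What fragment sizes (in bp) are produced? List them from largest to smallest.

EcoRV sites (GATATC) start at positions 12, 180, 228.
EcoRV cuts after base 3 of each site, so after positions 14, 182, 230.
Circular molecule, 3 cuts → 3 fragments:
  15–182 → 168 bp
  183–230 → 48 bp
  231–249 then 1–14 → 19 + 14 = 33 bp
Sorted largest to smallest: 168, 48, 33 bp.

168, 48, 33 bp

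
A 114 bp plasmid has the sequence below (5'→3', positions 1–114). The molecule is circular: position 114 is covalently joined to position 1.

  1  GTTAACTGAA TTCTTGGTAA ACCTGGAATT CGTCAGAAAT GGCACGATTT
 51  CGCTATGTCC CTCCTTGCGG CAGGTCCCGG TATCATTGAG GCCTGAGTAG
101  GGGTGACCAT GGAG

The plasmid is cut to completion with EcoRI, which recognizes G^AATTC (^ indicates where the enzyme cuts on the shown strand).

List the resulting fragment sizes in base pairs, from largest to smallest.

EcoRI sites (GAATTC) start at positions 8, 26.
EcoRI cuts after the first base of each site, so after positions 8, 26.
Circular molecule, 2 cuts → 2 fragments:
  9–26 → 18 bp
  27–114 then 1–8 → 88 + 8 = 96 bp
Sorted largest to smallest: 96, 18 bp.

96, 18 bp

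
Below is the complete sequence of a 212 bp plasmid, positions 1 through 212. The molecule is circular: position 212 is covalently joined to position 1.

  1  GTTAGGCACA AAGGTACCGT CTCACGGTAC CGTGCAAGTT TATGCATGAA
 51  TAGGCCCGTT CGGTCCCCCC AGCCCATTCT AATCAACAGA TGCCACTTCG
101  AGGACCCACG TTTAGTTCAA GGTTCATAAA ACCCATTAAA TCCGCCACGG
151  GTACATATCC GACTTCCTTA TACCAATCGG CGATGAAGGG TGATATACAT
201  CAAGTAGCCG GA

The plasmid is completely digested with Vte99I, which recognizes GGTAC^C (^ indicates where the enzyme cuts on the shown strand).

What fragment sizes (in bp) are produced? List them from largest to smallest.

199, 13 bp

Vte99I sites (GGTACC) start at positions 13, 26.
Vte99I cuts after base 5 of each site (before the last base), so after positions 17, 30.
Circular molecule, 2 cuts → 2 fragments:
  18–30 → 13 bp
  31–212 then 1–17 → 182 + 17 = 199 bp
Sorted largest to smallest: 199, 13 bp.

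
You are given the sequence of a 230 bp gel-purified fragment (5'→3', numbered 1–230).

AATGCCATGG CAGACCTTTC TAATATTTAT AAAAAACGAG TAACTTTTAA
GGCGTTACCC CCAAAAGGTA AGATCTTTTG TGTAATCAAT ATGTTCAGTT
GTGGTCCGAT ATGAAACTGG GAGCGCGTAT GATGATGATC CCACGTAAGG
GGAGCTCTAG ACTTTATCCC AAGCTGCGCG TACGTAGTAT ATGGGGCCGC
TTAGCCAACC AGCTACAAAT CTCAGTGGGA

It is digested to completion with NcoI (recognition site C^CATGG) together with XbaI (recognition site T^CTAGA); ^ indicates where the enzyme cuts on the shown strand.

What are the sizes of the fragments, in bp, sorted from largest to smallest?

151, 74, 5 bp

The NcoI site (CCATGG) starts at position 5.
NcoI cuts after the first base of each site, so after position 5.
The XbaI site (TCTAGA) starts at position 156.
XbaI cuts after the first base of each site, so after position 156.
Combined cut positions: 5, 156.
Linear molecule, 2 cuts → 3 fragments:
  1–5 → 5 bp
  6–156 → 151 bp
  157–230 → 74 bp
Sorted largest to smallest: 151, 74, 5 bp.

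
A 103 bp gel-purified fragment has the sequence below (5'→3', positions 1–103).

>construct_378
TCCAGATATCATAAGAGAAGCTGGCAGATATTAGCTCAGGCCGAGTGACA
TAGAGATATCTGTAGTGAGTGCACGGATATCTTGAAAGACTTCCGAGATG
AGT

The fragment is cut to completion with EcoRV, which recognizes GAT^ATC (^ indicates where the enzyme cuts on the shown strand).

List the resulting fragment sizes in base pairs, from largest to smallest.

50, 25, 21, 7 bp

EcoRV sites (GATATC) start at positions 5, 55, 76.
EcoRV cuts after base 3 of each site, so after positions 7, 57, 78.
Linear molecule, 3 cuts → 4 fragments:
  1–7 → 7 bp
  8–57 → 50 bp
  58–78 → 21 bp
  79–103 → 25 bp
Sorted largest to smallest: 50, 25, 21, 7 bp.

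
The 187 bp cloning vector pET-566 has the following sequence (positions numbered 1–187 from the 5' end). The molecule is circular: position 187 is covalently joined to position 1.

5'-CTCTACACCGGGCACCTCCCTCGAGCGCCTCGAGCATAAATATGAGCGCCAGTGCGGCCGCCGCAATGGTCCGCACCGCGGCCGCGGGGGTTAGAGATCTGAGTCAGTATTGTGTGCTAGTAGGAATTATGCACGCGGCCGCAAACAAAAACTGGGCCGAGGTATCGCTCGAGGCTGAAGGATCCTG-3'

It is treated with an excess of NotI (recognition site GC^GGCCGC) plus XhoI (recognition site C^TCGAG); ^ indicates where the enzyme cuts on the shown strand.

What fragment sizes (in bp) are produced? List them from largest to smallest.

57, 39, 32, 26, 24, 9 bp

NotI sites (GCGGCCGC) start at positions 54, 78, 135.
NotI cuts after base 2 of each site, so after positions 55, 79, 136.
XhoI sites (CTCGAG) start at positions 20, 29, 168.
XhoI cuts after the first base of each site, so after positions 20, 29, 168.
Combined cut positions: 20, 29, 55, 79, 136, 168.
Circular molecule, 6 cuts → 6 fragments:
  21–29 → 9 bp
  30–55 → 26 bp
  56–79 → 24 bp
  80–136 → 57 bp
  137–168 → 32 bp
  169–187 then 1–20 → 19 + 20 = 39 bp
Sorted largest to smallest: 57, 39, 32, 26, 24, 9 bp.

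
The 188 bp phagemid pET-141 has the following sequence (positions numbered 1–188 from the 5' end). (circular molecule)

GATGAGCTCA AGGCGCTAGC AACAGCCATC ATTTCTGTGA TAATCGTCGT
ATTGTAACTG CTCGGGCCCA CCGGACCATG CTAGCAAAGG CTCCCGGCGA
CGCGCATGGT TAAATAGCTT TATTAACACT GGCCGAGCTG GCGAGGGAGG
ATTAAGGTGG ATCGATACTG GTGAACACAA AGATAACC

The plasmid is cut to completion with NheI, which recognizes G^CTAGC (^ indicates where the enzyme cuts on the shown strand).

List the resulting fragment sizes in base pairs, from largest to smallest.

123, 65 bp

NheI sites (GCTAGC) start at positions 15, 80.
NheI cuts after the first base of each site, so after positions 15, 80.
Circular molecule, 2 cuts → 2 fragments:
  16–80 → 65 bp
  81–188 then 1–15 → 108 + 15 = 123 bp
Sorted largest to smallest: 123, 65 bp.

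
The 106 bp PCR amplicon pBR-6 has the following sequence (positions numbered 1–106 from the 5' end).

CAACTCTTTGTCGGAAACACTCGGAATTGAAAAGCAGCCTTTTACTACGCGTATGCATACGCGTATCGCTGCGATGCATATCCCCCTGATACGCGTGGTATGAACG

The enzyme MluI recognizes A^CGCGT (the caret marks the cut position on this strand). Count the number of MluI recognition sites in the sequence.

ACGCGT occurs starting at positions 47, 59, 91.
MluI cuts at 3 sites.

3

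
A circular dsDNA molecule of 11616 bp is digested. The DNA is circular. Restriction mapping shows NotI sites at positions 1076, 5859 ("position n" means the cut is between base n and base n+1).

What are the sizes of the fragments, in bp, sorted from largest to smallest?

Circular molecule, 2 cuts → 2 fragments:
  5859 − 1076 = 4783 bp
  wrap: 11616 − 5859 + 1076 = 6833 bp
Sorted largest to smallest: 6833, 4783 bp.

6833, 4783 bp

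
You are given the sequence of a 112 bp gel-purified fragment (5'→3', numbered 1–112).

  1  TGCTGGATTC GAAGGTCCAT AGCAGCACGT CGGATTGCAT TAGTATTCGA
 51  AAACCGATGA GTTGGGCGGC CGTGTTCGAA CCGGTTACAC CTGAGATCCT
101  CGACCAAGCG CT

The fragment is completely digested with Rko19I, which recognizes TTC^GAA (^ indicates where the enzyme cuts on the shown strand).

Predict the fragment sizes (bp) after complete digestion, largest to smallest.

Rko19I sites (TTCGAA) start at positions 8, 46, 75.
Rko19I cuts after base 3 of each site, so after positions 10, 48, 77.
Linear molecule, 3 cuts → 4 fragments:
  1–10 → 10 bp
  11–48 → 38 bp
  49–77 → 29 bp
  78–112 → 35 bp
Sorted largest to smallest: 38, 35, 29, 10 bp.

38, 35, 29, 10 bp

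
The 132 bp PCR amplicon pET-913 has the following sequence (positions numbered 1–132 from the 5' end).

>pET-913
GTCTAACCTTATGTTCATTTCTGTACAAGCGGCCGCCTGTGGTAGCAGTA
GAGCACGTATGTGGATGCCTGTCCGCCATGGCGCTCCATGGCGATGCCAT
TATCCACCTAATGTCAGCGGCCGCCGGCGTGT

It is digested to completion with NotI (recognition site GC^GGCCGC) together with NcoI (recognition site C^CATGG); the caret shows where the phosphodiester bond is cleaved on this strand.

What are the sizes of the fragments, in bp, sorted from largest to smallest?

NotI sites (GCGGCCGC) start at positions 29, 117.
NotI cuts after base 2 of each site, so after positions 30, 118.
NcoI sites (CCATGG) start at positions 76, 86.
NcoI cuts after the first base of each site, so after positions 76, 86.
Combined cut positions: 30, 76, 86, 118.
Linear molecule, 4 cuts → 5 fragments:
  1–30 → 30 bp
  31–76 → 46 bp
  77–86 → 10 bp
  87–118 → 32 bp
  119–132 → 14 bp
Sorted largest to smallest: 46, 32, 30, 14, 10 bp.

46, 32, 30, 14, 10 bp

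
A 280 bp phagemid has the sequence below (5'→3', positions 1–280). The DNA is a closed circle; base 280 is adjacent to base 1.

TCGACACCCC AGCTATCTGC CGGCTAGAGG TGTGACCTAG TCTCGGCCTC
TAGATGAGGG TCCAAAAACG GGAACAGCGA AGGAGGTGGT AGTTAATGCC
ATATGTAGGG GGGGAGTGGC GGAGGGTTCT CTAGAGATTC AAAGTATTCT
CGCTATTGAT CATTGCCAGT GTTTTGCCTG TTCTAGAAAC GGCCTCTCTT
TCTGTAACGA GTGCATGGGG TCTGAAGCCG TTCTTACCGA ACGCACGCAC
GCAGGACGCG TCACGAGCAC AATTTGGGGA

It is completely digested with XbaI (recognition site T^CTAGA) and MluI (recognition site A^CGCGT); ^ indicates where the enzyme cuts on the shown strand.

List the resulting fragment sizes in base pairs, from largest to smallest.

XbaI sites (TCTAGA) start at positions 49, 130, 182.
XbaI cuts after the first base of each site, so after positions 49, 130, 182.
The MluI site (ACGCGT) starts at position 256.
MluI cuts after the first base of each site, so after position 256.
Combined cut positions: 49, 130, 182, 256.
Circular molecule, 4 cuts → 4 fragments:
  50–130 → 81 bp
  131–182 → 52 bp
  183–256 → 74 bp
  257–280 then 1–49 → 24 + 49 = 73 bp
Sorted largest to smallest: 81, 74, 73, 52 bp.

81, 74, 73, 52 bp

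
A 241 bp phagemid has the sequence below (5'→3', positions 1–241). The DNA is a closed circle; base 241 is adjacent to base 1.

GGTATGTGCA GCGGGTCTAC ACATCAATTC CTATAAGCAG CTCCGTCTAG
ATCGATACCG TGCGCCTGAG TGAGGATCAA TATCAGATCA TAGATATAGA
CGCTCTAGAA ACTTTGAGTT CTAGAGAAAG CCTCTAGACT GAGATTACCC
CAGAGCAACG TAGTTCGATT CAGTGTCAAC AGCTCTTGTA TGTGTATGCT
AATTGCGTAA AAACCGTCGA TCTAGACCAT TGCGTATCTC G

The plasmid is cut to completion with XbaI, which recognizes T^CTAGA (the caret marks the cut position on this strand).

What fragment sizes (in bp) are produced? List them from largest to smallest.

88, 66, 58, 16, 13 bp

XbaI sites (TCTAGA) start at positions 46, 104, 120, 133, 221.
XbaI cuts after the first base of each site, so after positions 46, 104, 120, 133, 221.
Circular molecule, 5 cuts → 5 fragments:
  47–104 → 58 bp
  105–120 → 16 bp
  121–133 → 13 bp
  134–221 → 88 bp
  222–241 then 1–46 → 20 + 46 = 66 bp
Sorted largest to smallest: 88, 66, 58, 16, 13 bp.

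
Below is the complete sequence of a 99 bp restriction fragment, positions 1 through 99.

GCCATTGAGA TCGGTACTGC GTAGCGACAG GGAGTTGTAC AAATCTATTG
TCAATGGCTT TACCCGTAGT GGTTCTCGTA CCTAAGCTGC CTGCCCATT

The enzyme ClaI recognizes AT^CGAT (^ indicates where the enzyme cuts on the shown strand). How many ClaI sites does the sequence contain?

No occurrence of ATCGAT is present in the sequence.
ClaI does not cut: 0 sites.

0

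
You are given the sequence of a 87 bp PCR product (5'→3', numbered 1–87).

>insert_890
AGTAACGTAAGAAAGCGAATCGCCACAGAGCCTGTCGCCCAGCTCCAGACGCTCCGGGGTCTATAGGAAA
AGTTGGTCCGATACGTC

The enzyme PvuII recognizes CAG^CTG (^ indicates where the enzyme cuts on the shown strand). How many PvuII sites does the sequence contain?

No occurrence of CAGCTG is present in the sequence.
PvuII does not cut: 0 sites.

0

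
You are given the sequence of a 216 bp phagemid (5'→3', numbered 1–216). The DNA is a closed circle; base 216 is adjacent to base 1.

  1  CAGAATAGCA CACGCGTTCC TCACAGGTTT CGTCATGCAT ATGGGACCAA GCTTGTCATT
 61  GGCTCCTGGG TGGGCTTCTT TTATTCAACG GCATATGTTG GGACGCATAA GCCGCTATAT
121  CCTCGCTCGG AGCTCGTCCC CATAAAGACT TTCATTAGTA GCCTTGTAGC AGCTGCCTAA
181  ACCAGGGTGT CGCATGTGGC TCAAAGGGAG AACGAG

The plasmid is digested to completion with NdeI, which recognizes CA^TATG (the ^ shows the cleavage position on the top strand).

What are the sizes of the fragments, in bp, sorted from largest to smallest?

NdeI sites (CATATG) start at positions 38, 92.
NdeI cuts after base 2 of each site, so after positions 39, 93.
Circular molecule, 2 cuts → 2 fragments:
  40–93 → 54 bp
  94–216 then 1–39 → 123 + 39 = 162 bp
Sorted largest to smallest: 162, 54 bp.

162, 54 bp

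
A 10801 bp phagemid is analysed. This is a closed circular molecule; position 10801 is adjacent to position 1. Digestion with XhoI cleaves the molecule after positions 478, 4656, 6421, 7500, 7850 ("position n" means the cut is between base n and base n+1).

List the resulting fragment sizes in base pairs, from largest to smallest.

4178, 3429, 1765, 1079, 350 bp

Circular molecule, 5 cuts → 5 fragments:
  4656 − 478 = 4178 bp
  6421 − 4656 = 1765 bp
  7500 − 6421 = 1079 bp
  7850 − 7500 = 350 bp
  wrap: 10801 − 7850 + 478 = 3429 bp
Sorted largest to smallest: 4178, 3429, 1765, 1079, 350 bp.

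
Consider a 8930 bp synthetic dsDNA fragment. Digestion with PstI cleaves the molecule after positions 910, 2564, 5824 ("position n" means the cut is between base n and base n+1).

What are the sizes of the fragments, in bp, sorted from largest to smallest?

3260, 3106, 1654, 910 bp

Linear molecule, 3 cuts → 4 fragments:
  910 − 0 = 910 bp
  2564 − 910 = 1654 bp
  5824 − 2564 = 3260 bp
  8930 − 5824 = 3106 bp
Sorted largest to smallest: 3260, 3106, 1654, 910 bp.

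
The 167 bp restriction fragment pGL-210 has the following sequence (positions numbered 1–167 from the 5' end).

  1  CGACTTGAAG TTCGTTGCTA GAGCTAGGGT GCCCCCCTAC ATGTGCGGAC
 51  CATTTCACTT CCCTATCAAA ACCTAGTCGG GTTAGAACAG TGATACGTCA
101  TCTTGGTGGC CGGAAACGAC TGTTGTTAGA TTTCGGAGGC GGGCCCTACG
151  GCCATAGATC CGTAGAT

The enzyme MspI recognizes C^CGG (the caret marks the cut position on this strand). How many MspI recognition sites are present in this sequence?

1

CCGG occurs starting at position 110.
MspI cuts at 1 site.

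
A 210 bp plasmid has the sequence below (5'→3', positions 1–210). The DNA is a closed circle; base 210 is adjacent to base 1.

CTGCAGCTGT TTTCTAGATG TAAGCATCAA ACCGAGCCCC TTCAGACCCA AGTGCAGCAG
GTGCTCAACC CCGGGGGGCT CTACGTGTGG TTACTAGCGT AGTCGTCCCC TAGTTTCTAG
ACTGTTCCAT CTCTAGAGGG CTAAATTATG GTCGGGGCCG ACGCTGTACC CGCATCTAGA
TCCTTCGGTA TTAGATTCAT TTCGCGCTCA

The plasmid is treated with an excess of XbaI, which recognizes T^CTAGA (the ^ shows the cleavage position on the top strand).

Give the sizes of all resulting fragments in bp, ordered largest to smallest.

XbaI sites (TCTAGA) start at positions 13, 116, 132, 175.
XbaI cuts after the first base of each site, so after positions 13, 116, 132, 175.
Circular molecule, 4 cuts → 4 fragments:
  14–116 → 103 bp
  117–132 → 16 bp
  133–175 → 43 bp
  176–210 then 1–13 → 35 + 13 = 48 bp
Sorted largest to smallest: 103, 48, 43, 16 bp.

103, 48, 43, 16 bp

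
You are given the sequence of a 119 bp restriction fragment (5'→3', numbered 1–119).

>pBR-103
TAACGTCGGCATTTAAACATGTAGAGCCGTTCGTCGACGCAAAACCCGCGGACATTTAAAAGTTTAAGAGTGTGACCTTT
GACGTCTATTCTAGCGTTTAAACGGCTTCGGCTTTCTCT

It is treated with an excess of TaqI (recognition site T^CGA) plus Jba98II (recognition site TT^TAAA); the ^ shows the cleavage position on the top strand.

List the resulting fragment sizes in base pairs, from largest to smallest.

The TaqI site (TCGA) starts at position 34.
TaqI cuts after the first base of each site, so after position 34.
Jba98II sites (TTTAAA) start at positions 12, 55, 97.
Jba98II cuts after base 2 of each site, so after positions 13, 56, 98.
Combined cut positions: 13, 34, 56, 98.
Linear molecule, 4 cuts → 5 fragments:
  1–13 → 13 bp
  14–34 → 21 bp
  35–56 → 22 bp
  57–98 → 42 bp
  99–119 → 21 bp
Sorted largest to smallest: 42, 22, 21, 21, 13 bp.

42, 22, 21, 21, 13 bp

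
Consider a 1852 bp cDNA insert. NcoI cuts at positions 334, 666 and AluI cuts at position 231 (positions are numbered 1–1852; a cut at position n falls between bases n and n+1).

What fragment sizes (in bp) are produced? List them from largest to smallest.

Combined cut positions (sorted): 231, 334, 666.
Linear molecule, 3 cuts → 4 fragments:
  231 − 0 = 231 bp
  334 − 231 = 103 bp
  666 − 334 = 332 bp
  1852 − 666 = 1186 bp
Sorted largest to smallest: 1186, 332, 231, 103 bp.

1186, 332, 231, 103 bp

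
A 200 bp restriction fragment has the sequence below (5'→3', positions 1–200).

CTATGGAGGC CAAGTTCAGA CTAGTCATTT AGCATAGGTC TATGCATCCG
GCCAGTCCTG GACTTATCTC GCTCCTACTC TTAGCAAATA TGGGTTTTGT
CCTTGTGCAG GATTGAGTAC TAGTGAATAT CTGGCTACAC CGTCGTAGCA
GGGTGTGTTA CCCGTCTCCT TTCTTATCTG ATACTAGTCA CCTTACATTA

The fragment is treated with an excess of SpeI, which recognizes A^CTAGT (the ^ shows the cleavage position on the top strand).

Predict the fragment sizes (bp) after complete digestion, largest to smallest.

99, 64, 20, 17 bp

SpeI sites (ACTAGT) start at positions 20, 119, 183.
SpeI cuts after the first base of each site, so after positions 20, 119, 183.
Linear molecule, 3 cuts → 4 fragments:
  1–20 → 20 bp
  21–119 → 99 bp
  120–183 → 64 bp
  184–200 → 17 bp
Sorted largest to smallest: 99, 64, 20, 17 bp.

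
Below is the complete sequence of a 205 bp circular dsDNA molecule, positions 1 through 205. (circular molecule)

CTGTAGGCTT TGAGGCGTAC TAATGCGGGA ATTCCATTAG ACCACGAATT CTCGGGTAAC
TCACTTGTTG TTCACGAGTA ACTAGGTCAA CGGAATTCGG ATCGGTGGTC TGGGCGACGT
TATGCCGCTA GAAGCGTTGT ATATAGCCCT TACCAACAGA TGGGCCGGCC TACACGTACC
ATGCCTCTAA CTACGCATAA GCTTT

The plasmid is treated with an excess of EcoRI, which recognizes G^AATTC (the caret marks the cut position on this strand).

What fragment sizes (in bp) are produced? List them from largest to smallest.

141, 47, 17 bp

EcoRI sites (GAATTC) start at positions 29, 46, 93.
EcoRI cuts after the first base of each site, so after positions 29, 46, 93.
Circular molecule, 3 cuts → 3 fragments:
  30–46 → 17 bp
  47–93 → 47 bp
  94–205 then 1–29 → 112 + 29 = 141 bp
Sorted largest to smallest: 141, 47, 17 bp.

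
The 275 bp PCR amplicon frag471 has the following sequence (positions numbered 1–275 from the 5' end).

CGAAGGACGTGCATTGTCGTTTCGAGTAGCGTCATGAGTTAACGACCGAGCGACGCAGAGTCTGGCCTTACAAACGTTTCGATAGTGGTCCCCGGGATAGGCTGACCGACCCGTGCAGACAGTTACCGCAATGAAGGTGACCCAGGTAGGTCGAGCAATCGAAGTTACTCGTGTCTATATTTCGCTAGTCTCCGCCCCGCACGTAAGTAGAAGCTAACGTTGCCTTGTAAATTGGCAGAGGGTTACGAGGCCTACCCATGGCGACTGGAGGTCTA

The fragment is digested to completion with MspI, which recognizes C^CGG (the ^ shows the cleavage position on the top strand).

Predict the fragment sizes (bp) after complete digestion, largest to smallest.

The MspI site (CCGG) starts at position 92.
MspI cuts after the first base of each site, so after position 92.
Linear molecule, 1 cut → 2 fragments:
  1–92 → 92 bp
  93–275 → 183 bp
Sorted largest to smallest: 183, 92 bp.

183, 92 bp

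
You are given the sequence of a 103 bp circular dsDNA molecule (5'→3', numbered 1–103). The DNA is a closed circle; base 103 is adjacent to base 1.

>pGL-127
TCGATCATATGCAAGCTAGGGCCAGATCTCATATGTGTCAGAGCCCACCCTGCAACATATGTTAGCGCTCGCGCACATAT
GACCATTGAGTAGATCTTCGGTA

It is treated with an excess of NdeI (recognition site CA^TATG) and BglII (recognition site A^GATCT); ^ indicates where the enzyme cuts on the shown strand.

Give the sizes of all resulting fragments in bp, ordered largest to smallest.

26, 20, 18, 17, 15, 7 bp

NdeI sites (CATATG) start at positions 6, 30, 56, 76.
NdeI cuts after base 2 of each site, so after positions 7, 31, 57, 77.
BglII sites (AGATCT) start at positions 24, 92.
BglII cuts after the first base of each site, so after positions 24, 92.
Combined cut positions: 7, 24, 31, 57, 77, 92.
Circular molecule, 6 cuts → 6 fragments:
  8–24 → 17 bp
  25–31 → 7 bp
  32–57 → 26 bp
  58–77 → 20 bp
  78–92 → 15 bp
  93–103 then 1–7 → 11 + 7 = 18 bp
Sorted largest to smallest: 26, 20, 18, 17, 15, 7 bp.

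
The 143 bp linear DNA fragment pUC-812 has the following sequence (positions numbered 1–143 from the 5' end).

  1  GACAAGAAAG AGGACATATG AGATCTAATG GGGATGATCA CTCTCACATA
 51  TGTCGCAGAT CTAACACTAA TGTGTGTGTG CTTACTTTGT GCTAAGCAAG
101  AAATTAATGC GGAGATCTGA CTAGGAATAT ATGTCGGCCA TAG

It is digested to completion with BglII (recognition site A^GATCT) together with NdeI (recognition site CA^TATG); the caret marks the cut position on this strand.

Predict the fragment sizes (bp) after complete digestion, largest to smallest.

BglII sites (AGATCT) start at positions 21, 57, 113.
BglII cuts after the first base of each site, so after positions 21, 57, 113.
NdeI sites (CATATG) start at positions 15, 47.
NdeI cuts after base 2 of each site, so after positions 16, 48.
Combined cut positions: 16, 21, 48, 57, 113.
Linear molecule, 5 cuts → 6 fragments:
  1–16 → 16 bp
  17–21 → 5 bp
  22–48 → 27 bp
  49–57 → 9 bp
  58–113 → 56 bp
  114–143 → 30 bp
Sorted largest to smallest: 56, 30, 27, 16, 9, 5 bp.

56, 30, 27, 16, 9, 5 bp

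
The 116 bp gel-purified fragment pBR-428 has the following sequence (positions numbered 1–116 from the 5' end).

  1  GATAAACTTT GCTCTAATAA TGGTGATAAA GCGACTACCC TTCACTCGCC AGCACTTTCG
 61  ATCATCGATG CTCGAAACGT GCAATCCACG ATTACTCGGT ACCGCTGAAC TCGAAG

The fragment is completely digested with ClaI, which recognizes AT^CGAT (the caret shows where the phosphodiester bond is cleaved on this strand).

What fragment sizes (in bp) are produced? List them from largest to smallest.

65, 51 bp

The ClaI site (ATCGAT) starts at position 64.
ClaI cuts after base 2 of each site, so after position 65.
Linear molecule, 1 cut → 2 fragments:
  1–65 → 65 bp
  66–116 → 51 bp
Sorted largest to smallest: 65, 51 bp.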